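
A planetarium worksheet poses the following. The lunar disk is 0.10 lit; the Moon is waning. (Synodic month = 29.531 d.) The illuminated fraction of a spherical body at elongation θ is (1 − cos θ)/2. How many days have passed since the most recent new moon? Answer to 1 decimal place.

26.5 days

From f = (1 − cos θ)/2: cos θ = 1 − 2×0.10 = 0.800; arccos → 36.9°.
Waning ⇒ past full, so θ = 360° − 36.9° = 323.1°.
That fraction of the synodic month is 323.1/360 × 29.531 d ≈ 26.51 d.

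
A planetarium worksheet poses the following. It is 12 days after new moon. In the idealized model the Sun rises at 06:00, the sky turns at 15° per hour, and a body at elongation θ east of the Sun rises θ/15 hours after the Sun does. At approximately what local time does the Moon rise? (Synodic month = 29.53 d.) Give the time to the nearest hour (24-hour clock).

16:00

Phase angle: θ = 360°·(12 d)/(29.53 d) = 146.3°.
The Moon trails the Sun by θ/15 = 146.3/15 ≈ 9.75 hours.
06:00 + 9.75 h ≈ 15:45 → 16:00 to the nearest hour.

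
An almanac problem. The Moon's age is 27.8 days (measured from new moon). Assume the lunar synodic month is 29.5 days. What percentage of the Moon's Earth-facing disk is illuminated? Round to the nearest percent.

3%

Elongation θ = 360° × 27.8/29.5 ≈ 339.3°.
cos 339.3° = 0.935, so f = (1 − 0.935)/2 = 0.032, so 3%.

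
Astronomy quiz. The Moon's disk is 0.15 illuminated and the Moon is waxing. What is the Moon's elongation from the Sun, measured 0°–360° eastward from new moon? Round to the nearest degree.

cos θ = 1 − 2f = 0.700, giving a principal value of 45.6°.
Before full moon the principal value applies: θ = 45.6°.

46°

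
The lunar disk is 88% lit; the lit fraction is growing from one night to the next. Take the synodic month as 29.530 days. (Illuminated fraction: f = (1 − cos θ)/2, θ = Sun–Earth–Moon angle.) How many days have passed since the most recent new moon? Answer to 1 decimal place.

11.4 days

From f = (1 − cos θ)/2: cos θ = 1 − 2×0.88 = -0.760; arccos → 139.5°.
Before full moon the principal value applies: θ = 139.5°.
Age = 29.530 × 139.5°/360° ≈ 11.44 days.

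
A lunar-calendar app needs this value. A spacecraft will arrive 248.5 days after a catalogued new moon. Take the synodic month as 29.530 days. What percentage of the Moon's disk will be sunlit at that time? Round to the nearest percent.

248.5 d spans 8 complete synodic months (8 × 29.530 = 236.24 d) plus 12.26 d.
Phase angle: θ = 360°·(12.26 d)/(29.530 d) = 149.5°.
cos 149.5° = (-0.861), so f = (1 − (-0.861))/2 = 0.931, so 93%.

93%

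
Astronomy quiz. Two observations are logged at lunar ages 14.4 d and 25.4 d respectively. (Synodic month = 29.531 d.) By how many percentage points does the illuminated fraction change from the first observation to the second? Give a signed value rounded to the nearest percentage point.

First observation: θ = 360°·14.4/29.531 = 175.5°, so f = 0.998.
Second observation: θ = 309.6°, f = 0.181.
Δf = 0.181 − 0.998 = -0.817, i.e. -82 pp.

-82 pp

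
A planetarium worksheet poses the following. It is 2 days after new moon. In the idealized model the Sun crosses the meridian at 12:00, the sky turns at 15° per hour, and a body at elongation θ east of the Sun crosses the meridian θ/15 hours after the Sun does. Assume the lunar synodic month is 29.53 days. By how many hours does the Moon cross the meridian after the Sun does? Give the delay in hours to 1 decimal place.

1.6 h

The Moon has covered 2/29.53 of its cycle, so θ ≈ 360° × 2/29.53 = 24.4°.
At 15° of sky rotation per hour, 24.4° corresponds to a 1.63 h lag.
So the Moon crosses the meridian 1.63 h after the Sun.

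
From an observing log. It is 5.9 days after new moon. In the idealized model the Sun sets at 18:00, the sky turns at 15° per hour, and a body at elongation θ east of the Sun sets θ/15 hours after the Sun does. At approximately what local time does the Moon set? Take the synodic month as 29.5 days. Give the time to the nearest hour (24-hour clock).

23:00

Elongation θ = 360° × 5.9/29.5 ≈ 72.0°.
The Moon trails the Sun by θ/15 = 72.0/15 ≈ 4.80 hours.
18:00 + 4.80 h ≈ 22:48 → 23:00 to the nearest hour.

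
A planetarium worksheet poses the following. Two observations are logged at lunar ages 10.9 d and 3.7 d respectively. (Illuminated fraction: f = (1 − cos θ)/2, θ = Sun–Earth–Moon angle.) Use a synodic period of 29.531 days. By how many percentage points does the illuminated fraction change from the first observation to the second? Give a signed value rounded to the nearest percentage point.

θ₁ = 360° × 10.9/29.531 = 132.9°, f₁ = (1 − cos θ₁)/2 = 0.840.
θ₂ = 360° × 3.7/29.531 = 45.1°, f₂ = (1 − cos θ₂)/2 = 0.147.
Change = f₂ − f₁ = -0.693 → -69 percentage points.

-69 percentage points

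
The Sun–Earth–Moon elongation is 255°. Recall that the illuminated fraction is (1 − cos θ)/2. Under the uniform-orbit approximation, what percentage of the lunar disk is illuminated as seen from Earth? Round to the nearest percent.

63%

Half-versine of 255°: (1 − (-0.259))/2 = 0.629, i.e. 63%.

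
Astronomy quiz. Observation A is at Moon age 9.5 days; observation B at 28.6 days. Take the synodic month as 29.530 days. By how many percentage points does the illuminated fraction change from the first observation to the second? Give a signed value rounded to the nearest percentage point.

-71 percentage points

First observation: θ = 360°·9.5/29.530 = 115.8°, so f = 0.718.
Second observation: θ = 348.7°, f = 0.010.
Δf = 0.010 − 0.718 = -0.708, i.e. -71 pp.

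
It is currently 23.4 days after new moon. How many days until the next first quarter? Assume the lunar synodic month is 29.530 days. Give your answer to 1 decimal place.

13.5 days

First quarter occurs at elongation 90°, i.e. at age 29.530 × 90/360 = 7.383 d.
Already past this cycle's first quarter; the next is at 7.383 + 29.530 = 36.913 d, so 36.913 − 23.4 = 13.513 days.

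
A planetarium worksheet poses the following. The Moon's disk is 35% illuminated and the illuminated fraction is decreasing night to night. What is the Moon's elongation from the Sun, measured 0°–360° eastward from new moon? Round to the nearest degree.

287°

From f = (1 − cos θ)/2: cos θ = 1 − 2×0.35 = 0.300; arccos → 72.5°.
Since the Moon is past full (waning), take the reflex angle: θ = 360° − 72.5° = 287.5°.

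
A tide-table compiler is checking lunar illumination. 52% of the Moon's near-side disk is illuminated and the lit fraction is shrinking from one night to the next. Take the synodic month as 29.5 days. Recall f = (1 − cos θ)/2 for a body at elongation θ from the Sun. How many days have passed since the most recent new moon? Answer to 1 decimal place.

21.9 days

cos θ = 1 − 2f = -0.040, giving a principal value of 92.3°.
Waning ⇒ past full, so θ = 360° − 92.3° = 267.7°.
At 360°/29.5 d per day, 267.7° corresponds to 21.94 days.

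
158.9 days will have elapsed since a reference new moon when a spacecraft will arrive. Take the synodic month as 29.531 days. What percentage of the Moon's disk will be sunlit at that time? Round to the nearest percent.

87%

Reduce mod P: 158.9 − 5×29.531 = 11.25 d into the current lunation.
Phase angle: θ = 360°·(11.25 d)/(29.531 d) = 137.1°.
Illuminated fraction = (1 − cos 137.1°)/2 = (1 − (-0.732))/2 ≈ 0.866, so 87%.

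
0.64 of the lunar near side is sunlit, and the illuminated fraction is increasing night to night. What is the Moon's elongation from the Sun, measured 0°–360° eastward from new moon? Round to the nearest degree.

From f = (1 − cos θ)/2: cos θ = 1 − 2×0.64 = -0.280; arccos → 106.3°.
The Moon is waxing (0°–180°), so θ = 106.3° directly.

106°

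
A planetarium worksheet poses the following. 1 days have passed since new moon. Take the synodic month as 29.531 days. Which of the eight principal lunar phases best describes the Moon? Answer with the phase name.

θ ≈ 360° × 1/29.531 = 12°, which falls in the new moon sector.

new moon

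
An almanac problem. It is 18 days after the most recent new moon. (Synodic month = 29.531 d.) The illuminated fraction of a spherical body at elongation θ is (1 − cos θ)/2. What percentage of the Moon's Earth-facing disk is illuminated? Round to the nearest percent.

89%

The Moon has covered 18/29.531 of its cycle, so θ ≈ 360° × 18/29.531 = 219.4°.
cos 219.4° = (-0.772), so f = (1 − (-0.772))/2 = 0.886, so 89%.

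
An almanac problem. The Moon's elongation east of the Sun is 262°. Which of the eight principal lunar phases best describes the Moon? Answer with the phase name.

The last quarter sector spans roughly 248°–292°; 262° falls inside it.

last quarter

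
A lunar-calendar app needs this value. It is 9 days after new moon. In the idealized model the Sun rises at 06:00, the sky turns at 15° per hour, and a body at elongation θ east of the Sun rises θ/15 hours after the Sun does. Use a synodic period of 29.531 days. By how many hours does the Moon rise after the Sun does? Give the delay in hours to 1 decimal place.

7.3 h

The Moon has covered 9/29.531 of its cycle, so θ ≈ 360° × 9/29.531 = 109.7°.
At 15° of sky rotation per hour, 109.7° corresponds to a 7.31 h lag.
So the Moon rises 7.31 h after the Sun.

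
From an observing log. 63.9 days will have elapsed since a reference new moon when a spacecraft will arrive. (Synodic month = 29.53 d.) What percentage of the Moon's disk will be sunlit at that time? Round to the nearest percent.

Reduce mod P: 63.9 − 2×29.53 = 4.84 d into the current lunation.
Elongation θ = 360° × 4.84/29.53 ≈ 59.0°.
Illuminated fraction = (1 − cos 59.0°)/2 = (1 − 0.515)/2 ≈ 0.243, so 24%.

24%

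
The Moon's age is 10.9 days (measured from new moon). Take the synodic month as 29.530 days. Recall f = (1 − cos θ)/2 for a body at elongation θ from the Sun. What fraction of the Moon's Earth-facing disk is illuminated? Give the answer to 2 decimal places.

0.84

Elongation θ = 360° × 10.9/29.530 ≈ 132.9°.
Illuminated fraction = (1 − cos 132.9°)/2 = (1 − (-0.680))/2 ≈ 0.840.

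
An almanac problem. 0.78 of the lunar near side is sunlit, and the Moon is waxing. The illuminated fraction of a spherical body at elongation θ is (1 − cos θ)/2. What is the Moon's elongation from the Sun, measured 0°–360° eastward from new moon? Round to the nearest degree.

Invert f = (1 − cos θ)/2 to get cos θ = 1 − 2(0.78) = -0.560, hence θ₀ = arccos -0.560 = 124.1°.
The Moon is waxing (0°–180°), so θ = 124.1° directly.

124°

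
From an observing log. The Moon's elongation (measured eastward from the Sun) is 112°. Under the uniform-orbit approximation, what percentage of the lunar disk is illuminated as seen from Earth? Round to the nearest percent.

Half-versine of 112°: (1 − (-0.375))/2 = 0.687, i.e. 69%.

69%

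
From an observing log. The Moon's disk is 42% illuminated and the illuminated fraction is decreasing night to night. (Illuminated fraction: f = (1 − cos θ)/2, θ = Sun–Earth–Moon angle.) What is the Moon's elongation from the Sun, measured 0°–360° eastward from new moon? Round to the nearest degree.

Invert f = (1 − cos θ)/2 to get cos θ = 1 − 2(0.42) = 0.160, hence θ₀ = arccos 0.160 = 80.8°.
Since the Moon is past full (waning), take the reflex angle: θ = 360° − 80.8° = 279.2°.

279°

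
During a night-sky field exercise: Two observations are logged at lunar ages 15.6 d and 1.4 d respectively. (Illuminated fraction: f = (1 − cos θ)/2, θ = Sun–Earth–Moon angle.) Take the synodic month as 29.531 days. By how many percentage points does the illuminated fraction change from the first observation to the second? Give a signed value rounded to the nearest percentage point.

-97 pp

First observation: θ = 360°·15.6/29.531 = 190.2°, so f = 0.992.
Second observation: θ = 17.1°, f = 0.022.
Δf = 0.022 − 0.992 = -0.970, i.e. -97 pp.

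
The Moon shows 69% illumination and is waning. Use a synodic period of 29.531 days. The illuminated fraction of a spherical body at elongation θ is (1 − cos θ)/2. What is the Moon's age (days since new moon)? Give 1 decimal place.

20.3 days

cos θ = 1 − 2f = -0.380, giving a principal value of 112.3°.
Since the Moon is past full (waning), take the reflex angle: θ = 360° − 112.3° = 247.7°.
That fraction of the synodic month is 247.7/360 × 29.531 d ≈ 20.32 d.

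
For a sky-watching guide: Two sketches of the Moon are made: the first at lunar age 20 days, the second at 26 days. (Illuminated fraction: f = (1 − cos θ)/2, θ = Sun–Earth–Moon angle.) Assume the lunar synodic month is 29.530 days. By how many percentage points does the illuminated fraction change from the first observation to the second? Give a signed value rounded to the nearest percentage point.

-59 percentage points

θ₁ = 360° × 20/29.530 = 243.8°, f₁ = (1 − cos θ₁)/2 = 0.721.
θ₂ = 360° × 26/29.530 = 317.0°, f₂ = (1 − cos θ₂)/2 = 0.135.
Change = f₂ − f₁ = -0.586 → -59 percentage points.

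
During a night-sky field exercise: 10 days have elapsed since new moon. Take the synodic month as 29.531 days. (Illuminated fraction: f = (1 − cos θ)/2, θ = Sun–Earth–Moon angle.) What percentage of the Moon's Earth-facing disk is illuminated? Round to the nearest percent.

76%

Phase angle: θ = 360°·(10 d)/(29.531 d) = 121.9°.
Illuminated fraction = (1 − cos 121.9°)/2 = (1 − (-0.529))/2 ≈ 0.764, so 76%.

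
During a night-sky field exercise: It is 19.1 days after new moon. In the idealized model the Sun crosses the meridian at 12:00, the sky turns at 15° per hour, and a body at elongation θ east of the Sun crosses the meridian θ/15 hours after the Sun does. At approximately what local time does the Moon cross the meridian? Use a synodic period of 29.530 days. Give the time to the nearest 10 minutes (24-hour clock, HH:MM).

The Moon has covered 19.1/29.530 of its cycle, so θ ≈ 360° × 19.1/29.530 = 232.8°.
At 15° of sky rotation per hour, 232.8° corresponds to a 15.52 h lag.
12:00 + 15.523 h ≈ 03:31 → 03:30 to the nearest ten minutes.

03:30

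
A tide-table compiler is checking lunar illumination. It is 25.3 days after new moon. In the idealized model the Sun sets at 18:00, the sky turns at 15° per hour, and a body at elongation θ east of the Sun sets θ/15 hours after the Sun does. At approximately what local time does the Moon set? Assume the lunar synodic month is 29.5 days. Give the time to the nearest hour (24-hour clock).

Elongation θ = 360° × 25.3/29.5 ≈ 308.7°.
At 15° of sky rotation per hour, 308.7° corresponds to a 20.58 h lag.
18:00 + 20.58 h ≈ 14:35 → 15:00 to the nearest hour.

15:00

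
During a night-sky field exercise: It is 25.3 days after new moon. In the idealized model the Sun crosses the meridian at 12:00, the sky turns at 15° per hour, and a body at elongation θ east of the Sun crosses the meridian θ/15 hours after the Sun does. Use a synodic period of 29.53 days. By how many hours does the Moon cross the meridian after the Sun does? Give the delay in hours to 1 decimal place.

20.6 h

Phase angle: θ = 360°·(25.3 d)/(29.53 d) = 308.4°.
The Moon trails the Sun by θ/15 = 308.4/15 ≈ 20.56 hours.
So the Moon crosses the meridian 20.56 h after the Sun.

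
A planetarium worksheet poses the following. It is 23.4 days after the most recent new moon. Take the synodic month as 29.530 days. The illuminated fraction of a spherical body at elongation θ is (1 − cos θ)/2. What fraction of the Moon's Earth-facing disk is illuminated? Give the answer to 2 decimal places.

Phase angle: θ = 360°·(23.4 d)/(29.530 d) = 285.3°.
With cos θ = 0.263, the lit fraction is (1 − 0.263)/2 ≈ 0.368.

0.37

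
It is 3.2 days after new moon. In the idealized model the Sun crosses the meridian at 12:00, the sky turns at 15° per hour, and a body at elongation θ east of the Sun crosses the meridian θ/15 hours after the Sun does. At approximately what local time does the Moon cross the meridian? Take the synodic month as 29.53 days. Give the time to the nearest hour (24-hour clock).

15:00

The Moon has covered 3.2/29.53 of its cycle, so θ ≈ 360° × 3.2/29.53 = 39.0°.
Delay after the Sun = 39.0° / (15°/h) ≈ 2.60 h.
12:00 + 2.60 h ≈ 14:36 → 15:00 to the nearest hour.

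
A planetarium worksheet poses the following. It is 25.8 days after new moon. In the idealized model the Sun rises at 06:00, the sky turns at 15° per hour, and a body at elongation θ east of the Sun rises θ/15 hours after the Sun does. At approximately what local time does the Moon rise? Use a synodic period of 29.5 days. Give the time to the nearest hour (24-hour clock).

03:00

The Moon has covered 25.8/29.5 of its cycle, so θ ≈ 360° × 25.8/29.5 = 314.8°.
The Moon trails the Sun by θ/15 = 314.8/15 ≈ 20.99 hours.
06:00 + 20.99 h ≈ 02:59 → 03:00 to the nearest hour.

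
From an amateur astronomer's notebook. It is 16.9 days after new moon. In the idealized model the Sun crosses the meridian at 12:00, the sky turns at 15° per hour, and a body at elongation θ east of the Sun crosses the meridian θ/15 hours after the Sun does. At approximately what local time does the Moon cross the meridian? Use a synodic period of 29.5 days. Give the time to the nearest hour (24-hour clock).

Elongation θ = 360° × 16.9/29.5 ≈ 206.2°.
The Moon trails the Sun by θ/15 = 206.2/15 ≈ 13.75 hours.
12:00 + 13.75 h ≈ 01:45 → 02:00 to the nearest hour.

02:00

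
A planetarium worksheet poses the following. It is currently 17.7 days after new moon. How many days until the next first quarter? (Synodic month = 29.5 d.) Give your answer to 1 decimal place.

19.2 days

First quarter occurs at elongation 90°, i.e. at age 29.5 × 90/360 = 7.375 d.
This lunation's first quarter (7.375 d) has passed, so add one period: 36.875 − 17.7 = 19.175 days.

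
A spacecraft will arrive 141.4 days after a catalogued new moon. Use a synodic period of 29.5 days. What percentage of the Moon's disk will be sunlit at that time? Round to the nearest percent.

37%

141.4 d spans 4 complete synodic months (4 × 29.5 = 118.00 d) plus 23.40 d.
Phase angle: θ = 360°·(23.40 d)/(29.5 d) = 285.6°.
Illuminated fraction = (1 − cos 285.6°)/2 = (1 − 0.268)/2 ≈ 0.366, so 37%.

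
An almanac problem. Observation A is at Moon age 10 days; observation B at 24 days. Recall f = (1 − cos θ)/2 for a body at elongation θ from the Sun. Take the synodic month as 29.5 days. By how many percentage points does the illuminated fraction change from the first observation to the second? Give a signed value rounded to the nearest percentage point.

θ₁ = 360° × 10/29.5 = 122.0°, f₁ = (1 − cos θ₁)/2 = 0.765.
θ₂ = 360° × 24/29.5 = 292.9°, f₂ = (1 − cos θ₂)/2 = 0.306.
Change = f₂ − f₁ = -0.460 → -46 percentage points.

-46 pp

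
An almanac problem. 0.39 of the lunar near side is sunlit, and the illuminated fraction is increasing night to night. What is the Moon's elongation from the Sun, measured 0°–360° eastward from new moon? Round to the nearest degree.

77°

cos θ = 1 − 2f = 0.220, giving a principal value of 77.3°.
Before full moon the principal value applies: θ = 77.3°.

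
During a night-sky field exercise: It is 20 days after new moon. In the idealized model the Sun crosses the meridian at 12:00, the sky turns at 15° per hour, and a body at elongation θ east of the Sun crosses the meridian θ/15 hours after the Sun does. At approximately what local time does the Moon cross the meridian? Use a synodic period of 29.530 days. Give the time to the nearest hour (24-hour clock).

04:00

Phase angle: θ = 360°·(20 d)/(29.530 d) = 243.8°.
The Moon trails the Sun by θ/15 = 243.8/15 ≈ 16.25 hours.
12:00 + 16.25 h ≈ 04:15 → 04:00 to the nearest hour.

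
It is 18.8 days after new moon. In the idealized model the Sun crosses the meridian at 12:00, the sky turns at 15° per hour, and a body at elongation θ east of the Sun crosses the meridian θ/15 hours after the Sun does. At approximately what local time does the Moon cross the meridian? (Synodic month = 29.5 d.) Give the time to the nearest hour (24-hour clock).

Phase angle: θ = 360°·(18.8 d)/(29.5 d) = 229.4°.
At 15° of sky rotation per hour, 229.4° corresponds to a 15.29 h lag.
12:00 + 15.29 h ≈ 03:18 → 03:00 to the nearest hour.

03:00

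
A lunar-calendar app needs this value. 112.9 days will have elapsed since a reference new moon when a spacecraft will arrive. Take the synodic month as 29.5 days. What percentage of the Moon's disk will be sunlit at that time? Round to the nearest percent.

Reduce mod P: 112.9 − 3×29.5 = 24.40 d into the current lunation.
The Moon has covered 24.40/29.5 of its cycle, so θ ≈ 360° × 24.40/29.5 = 297.8°.
With cos θ = 0.466, the lit fraction is (1 − 0.466)/2 ≈ 0.267, so 27%.

27%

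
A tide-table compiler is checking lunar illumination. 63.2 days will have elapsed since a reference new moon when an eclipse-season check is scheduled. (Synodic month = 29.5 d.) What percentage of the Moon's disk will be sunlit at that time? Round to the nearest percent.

19%

Reduce mod P: 63.2 − 2×29.5 = 4.20 d into the current lunation.
Elongation θ = 360° × 4.20/29.5 ≈ 51.3°.
cos 51.3° = 0.626, so f = (1 − 0.626)/2 = 0.187, so 19%.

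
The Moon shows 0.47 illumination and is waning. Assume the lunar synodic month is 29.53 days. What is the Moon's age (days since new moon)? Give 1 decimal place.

22.4 days

From f = (1 − cos θ)/2: cos θ = 1 − 2×0.47 = 0.060; arccos → 86.6°.
Since the Moon is past full (waning), take the reflex angle: θ = 360° − 86.6° = 273.4°.
At 360°/29.53 d per day, 273.4° corresponds to 22.43 days.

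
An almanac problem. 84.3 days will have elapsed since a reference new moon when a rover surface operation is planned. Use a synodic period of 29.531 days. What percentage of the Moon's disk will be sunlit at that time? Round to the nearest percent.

19%

Reduce mod P: 84.3 − 2×29.531 = 25.24 d into the current lunation.
The Moon has covered 25.24/29.531 of its cycle, so θ ≈ 360° × 25.24/29.531 = 307.7°.
With cos θ = 0.611, the lit fraction is (1 − 0.611)/2 ≈ 0.194, so 19%.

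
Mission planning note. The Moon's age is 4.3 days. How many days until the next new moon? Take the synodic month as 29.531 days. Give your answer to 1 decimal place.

One full lunation from the last new moon is 29.531 d; remaining = 29.531 − 4.3 = 25.231 d.

25.2 days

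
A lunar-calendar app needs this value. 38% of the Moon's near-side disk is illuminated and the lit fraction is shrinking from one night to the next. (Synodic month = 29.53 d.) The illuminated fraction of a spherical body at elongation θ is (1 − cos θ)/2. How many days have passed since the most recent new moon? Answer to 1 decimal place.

From f = (1 − cos θ)/2: cos θ = 1 − 2×0.38 = 0.240; arccos → 76.1°.
Waning ⇒ past full, so θ = 360° − 76.1° = 283.9°.
Age = 29.53 × 283.9°/360° ≈ 23.29 days.

23.3 days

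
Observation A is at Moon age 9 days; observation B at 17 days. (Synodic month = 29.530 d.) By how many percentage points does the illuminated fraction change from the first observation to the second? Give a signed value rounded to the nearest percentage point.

+28 pp

First observation: θ = 360°·9/29.530 = 109.7°, so f = 0.669.
Second observation: θ = 207.2°, f = 0.945.
Δf = 0.945 − 0.669 = +0.276, i.e. +28 pp.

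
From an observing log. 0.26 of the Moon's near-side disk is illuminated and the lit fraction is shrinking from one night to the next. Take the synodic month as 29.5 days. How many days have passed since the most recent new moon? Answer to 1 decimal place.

24.5 days

From f = (1 − cos θ)/2: cos θ = 1 − 2×0.26 = 0.480; arccos → 61.3°.
Waning ⇒ past full, so θ = 360° − 61.3° = 298.7°.
Age = 29.5 × 298.7°/360° ≈ 24.48 days.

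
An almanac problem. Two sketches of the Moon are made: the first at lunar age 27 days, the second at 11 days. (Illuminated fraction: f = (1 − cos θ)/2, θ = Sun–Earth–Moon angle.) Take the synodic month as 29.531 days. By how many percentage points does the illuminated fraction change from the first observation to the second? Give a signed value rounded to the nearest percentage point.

First observation: θ = 360°·27/29.531 = 329.1°, so f = 0.071.
Second observation: θ = 134.1°, f = 0.848.
Δf = 0.848 − 0.071 = +0.777, i.e. +78 pp.

+78 percentage points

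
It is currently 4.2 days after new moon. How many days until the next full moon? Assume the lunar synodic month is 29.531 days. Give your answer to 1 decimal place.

10.6 days

Full moon is 0.5 of the way through the cycle: age 0.5 × 29.531 = 14.765 d.
That is 14.765 − 4.2 = 10.566 days ahead.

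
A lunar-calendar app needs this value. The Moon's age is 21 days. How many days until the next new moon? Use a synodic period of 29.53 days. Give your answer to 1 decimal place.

One full lunation from the last new moon is 29.53 d; remaining = 29.53 − 21 = 8.530 d.

8.5 days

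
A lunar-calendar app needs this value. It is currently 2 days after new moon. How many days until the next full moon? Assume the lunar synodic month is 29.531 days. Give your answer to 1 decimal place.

Full moon is 0.5 of the way through the cycle: age 0.5 × 29.531 = 14.765 d.
So 12.765 days remain (14.765 − 2).

12.8 days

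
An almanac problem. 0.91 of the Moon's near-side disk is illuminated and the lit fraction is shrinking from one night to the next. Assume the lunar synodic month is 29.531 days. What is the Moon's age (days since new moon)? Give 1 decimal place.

cos θ = 1 − 2f = -0.820, giving a principal value of 145.1°.
A waning Moon lies in 180°–360°, so θ = 360° − 145.1° = 214.9°.
Age = 29.531 × 214.9°/360° ≈ 17.63 days.

17.6 days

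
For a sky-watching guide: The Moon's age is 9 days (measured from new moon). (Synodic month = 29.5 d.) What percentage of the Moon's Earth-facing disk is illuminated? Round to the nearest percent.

67%

Phase angle: θ = 360°·(9 d)/(29.5 d) = 109.8°.
With cos θ = (-0.339), the lit fraction is (1 − (-0.339))/2 ≈ 0.670, so 67%.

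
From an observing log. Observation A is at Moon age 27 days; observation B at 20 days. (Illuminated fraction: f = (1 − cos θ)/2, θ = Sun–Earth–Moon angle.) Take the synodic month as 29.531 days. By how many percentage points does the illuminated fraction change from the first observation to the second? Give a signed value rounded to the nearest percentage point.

+65 pp

θ₁ = 360° × 27/29.531 = 329.1°, f₁ = (1 − cos θ₁)/2 = 0.071.
θ₂ = 360° × 20/29.531 = 243.8°, f₂ = (1 − cos θ₂)/2 = 0.721.
Change = f₂ − f₁ = +0.650 → +65 percentage points.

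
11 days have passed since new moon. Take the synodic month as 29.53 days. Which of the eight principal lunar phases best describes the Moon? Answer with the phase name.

At 11/29.53 of the cycle, θ ≈ 134° — the waxing gibbous range.

waxing gibbous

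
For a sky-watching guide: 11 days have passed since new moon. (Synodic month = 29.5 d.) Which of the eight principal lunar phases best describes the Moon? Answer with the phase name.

At 11/29.5 of the cycle, θ ≈ 134° — the waxing gibbous range.

waxing gibbous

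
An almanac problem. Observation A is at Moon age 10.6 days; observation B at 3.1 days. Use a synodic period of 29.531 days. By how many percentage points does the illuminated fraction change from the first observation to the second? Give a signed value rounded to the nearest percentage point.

θ₁ = 360° × 10.6/29.531 = 129.2°, f₁ = (1 − cos θ₁)/2 = 0.816.
θ₂ = 360° × 3.1/29.531 = 37.8°, f₂ = (1 − cos θ₂)/2 = 0.105.
Change = f₂ − f₁ = -0.711 → -71 percentage points.

-71 percentage points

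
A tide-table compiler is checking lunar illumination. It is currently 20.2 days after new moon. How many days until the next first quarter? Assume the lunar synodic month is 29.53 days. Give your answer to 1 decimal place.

16.7 days

First quarter occurs at elongation 90°, i.e. at age 29.53 × 90/360 = 7.383 d.
Already past this cycle's first quarter; the next is at 7.383 + 29.53 = 36.913 d, so 36.913 − 20.2 = 16.713 days.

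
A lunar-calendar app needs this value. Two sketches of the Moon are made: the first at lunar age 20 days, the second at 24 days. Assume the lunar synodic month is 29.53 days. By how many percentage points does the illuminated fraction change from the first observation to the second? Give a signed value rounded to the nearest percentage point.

-41 pp

θ₁ = 360° × 20/29.53 = 243.8°, f₁ = (1 − cos θ₁)/2 = 0.721.
θ₂ = 360° × 24/29.53 = 292.6°, f₂ = (1 − cos θ₂)/2 = 0.308.
Change = f₂ − f₁ = -0.413 → -41 percentage points.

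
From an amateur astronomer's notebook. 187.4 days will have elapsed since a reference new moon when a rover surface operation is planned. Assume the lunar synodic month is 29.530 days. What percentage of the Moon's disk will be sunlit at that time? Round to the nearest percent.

Reduce mod P: 187.4 − 6×29.530 = 10.22 d into the current lunation.
Phase angle: θ = 360°·(10.22 d)/(29.530 d) = 124.6°.
With cos θ = (-0.568), the lit fraction is (1 − (-0.568))/2 ≈ 0.784, so 78%.

78%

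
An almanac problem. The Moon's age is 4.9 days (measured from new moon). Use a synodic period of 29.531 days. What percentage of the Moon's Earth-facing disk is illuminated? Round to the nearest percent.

Elongation θ = 360° × 4.9/29.531 ≈ 59.7°.
With cos θ = 0.504, the lit fraction is (1 − 0.504)/2 ≈ 0.248, so 25%.

25%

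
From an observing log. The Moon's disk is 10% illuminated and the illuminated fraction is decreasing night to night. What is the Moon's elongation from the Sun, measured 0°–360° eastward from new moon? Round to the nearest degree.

323°

Invert f = (1 − cos θ)/2 to get cos θ = 1 − 2(0.10) = 0.800, hence θ₀ = arccos 0.800 = 36.9°.
Since the Moon is past full (waning), take the reflex angle: θ = 360° − 36.9° = 323.1°.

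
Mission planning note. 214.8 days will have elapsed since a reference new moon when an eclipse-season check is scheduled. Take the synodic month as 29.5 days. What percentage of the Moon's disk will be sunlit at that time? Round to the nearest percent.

214.8 d spans 7 complete synodic months (7 × 29.5 = 206.50 d) plus 8.30 d.
Phase angle: θ = 360°·(8.30 d)/(29.5 d) = 101.3°.
cos 101.3° = (-0.196), so f = (1 − (-0.196))/2 = 0.598, so 60%.

60%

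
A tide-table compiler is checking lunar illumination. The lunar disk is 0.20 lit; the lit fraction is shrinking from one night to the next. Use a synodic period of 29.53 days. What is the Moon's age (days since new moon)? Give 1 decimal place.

Invert f = (1 − cos θ)/2 to get cos θ = 1 − 2(0.20) = 0.600, hence θ₀ = arccos 0.600 = 53.1°.
A waning Moon lies in 180°–360°, so θ = 360° − 53.1° = 306.9°.
That fraction of the synodic month is 306.9/360 × 29.53 d ≈ 25.17 d.

25.2 days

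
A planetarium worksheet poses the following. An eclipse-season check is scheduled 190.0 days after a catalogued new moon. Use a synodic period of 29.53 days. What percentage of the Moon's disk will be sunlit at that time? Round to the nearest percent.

96%

190.0 d spans 6 complete synodic months (6 × 29.53 = 177.18 d) plus 12.82 d.
Elongation θ = 360° × 12.82/29.53 ≈ 156.3°.
With cos θ = (-0.916), the lit fraction is (1 − (-0.916))/2 ≈ 0.958, so 96%.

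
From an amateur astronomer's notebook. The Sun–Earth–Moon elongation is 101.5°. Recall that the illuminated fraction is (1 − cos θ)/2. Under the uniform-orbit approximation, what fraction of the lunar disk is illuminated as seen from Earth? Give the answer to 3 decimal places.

cos 101.5° = (-0.199), so f = (1 − (-0.199))/2 = 0.600.

0.600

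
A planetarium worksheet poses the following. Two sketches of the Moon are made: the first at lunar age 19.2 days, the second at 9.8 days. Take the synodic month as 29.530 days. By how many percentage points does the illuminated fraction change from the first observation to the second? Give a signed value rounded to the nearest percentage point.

θ₁ = 360° × 19.2/29.530 = 234.1°, f₁ = (1 − cos θ₁)/2 = 0.793.
θ₂ = 360° × 9.8/29.530 = 119.5°, f₂ = (1 − cos θ₂)/2 = 0.746.
Change = f₂ − f₁ = -0.047 → -5 percentage points.

-5 pp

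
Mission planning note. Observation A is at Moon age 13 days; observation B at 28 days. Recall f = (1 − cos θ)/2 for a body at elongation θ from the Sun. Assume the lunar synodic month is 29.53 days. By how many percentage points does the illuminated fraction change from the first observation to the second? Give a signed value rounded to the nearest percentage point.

θ₁ = 360° × 13/29.53 = 158.5°, f₁ = (1 − cos θ₁)/2 = 0.965.
θ₂ = 360° × 28/29.53 = 341.3°, f₂ = (1 − cos θ₂)/2 = 0.026.
Change = f₂ − f₁ = -0.939 → -94 percentage points.

-94 pp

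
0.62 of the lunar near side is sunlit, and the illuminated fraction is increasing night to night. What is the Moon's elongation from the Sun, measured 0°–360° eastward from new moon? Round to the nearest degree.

Invert f = (1 − cos θ)/2 to get cos θ = 1 − 2(0.62) = -0.240, hence θ₀ = arccos -0.240 = 103.9°.
The Moon is waxing (0°–180°), so θ = 103.9° directly.

104°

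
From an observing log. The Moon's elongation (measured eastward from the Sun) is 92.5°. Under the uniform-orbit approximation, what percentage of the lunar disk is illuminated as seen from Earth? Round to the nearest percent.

cos 92.5° = (-0.044), so f = (1 − (-0.044))/2 = 0.522, i.e. 52%.

52%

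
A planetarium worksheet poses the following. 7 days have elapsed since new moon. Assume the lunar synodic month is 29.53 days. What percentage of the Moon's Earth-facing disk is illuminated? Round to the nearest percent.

46%

The Moon has covered 7/29.53 of its cycle, so θ ≈ 360° × 7/29.53 = 85.3°.
cos 85.3° = 0.081, so f = (1 − 0.081)/2 = 0.459, so 46%.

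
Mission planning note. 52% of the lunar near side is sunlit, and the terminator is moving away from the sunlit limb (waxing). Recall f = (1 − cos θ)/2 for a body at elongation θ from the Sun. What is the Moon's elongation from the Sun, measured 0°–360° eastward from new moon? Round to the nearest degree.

cos θ = 1 − 2f = -0.040, giving a principal value of 92.3°.
Waxing ⇒ before full, so θ = 92.3°.

92°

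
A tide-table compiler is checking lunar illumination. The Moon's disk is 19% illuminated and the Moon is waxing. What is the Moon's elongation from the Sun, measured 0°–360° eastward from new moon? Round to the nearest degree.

52°

Invert f = (1 − cos θ)/2 to get cos θ = 1 − 2(0.19) = 0.620, hence θ₀ = arccos 0.620 = 51.7°.
Waxing ⇒ before full, so θ = 51.7°.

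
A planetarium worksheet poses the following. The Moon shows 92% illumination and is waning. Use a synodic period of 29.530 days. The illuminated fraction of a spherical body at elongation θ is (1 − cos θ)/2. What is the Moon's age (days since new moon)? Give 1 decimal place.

cos θ = 1 − 2f = -0.840, giving a principal value of 147.1°.
Since the Moon is past full (waning), take the reflex angle: θ = 360° − 147.1° = 212.9°.
At 360°/29.530 d per day, 212.9° corresponds to 17.46 days.

17.5 days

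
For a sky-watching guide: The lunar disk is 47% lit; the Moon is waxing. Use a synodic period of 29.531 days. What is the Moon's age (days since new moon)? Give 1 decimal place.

From f = (1 − cos θ)/2: cos θ = 1 − 2×0.47 = 0.060; arccos → 86.6°.
The Moon is waxing (0°–180°), so θ = 86.6° directly.
At 360°/29.531 d per day, 86.6° corresponds to 7.10 days.

7.1 days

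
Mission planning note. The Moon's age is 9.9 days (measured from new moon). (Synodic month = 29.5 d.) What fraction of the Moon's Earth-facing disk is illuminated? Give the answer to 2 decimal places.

Elongation θ = 360° × 9.9/29.5 ≈ 120.8°.
cos 120.8° = (-0.512), so f = (1 − (-0.512))/2 = 0.756.

0.76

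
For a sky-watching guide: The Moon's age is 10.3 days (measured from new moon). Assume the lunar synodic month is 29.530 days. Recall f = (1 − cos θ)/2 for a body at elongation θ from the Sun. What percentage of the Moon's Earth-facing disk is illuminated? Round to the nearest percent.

79%

Phase angle: θ = 360°·(10.3 d)/(29.530 d) = 125.6°.
cos 125.6° = (-0.582), so f = (1 − (-0.582))/2 = 0.791, so 79%.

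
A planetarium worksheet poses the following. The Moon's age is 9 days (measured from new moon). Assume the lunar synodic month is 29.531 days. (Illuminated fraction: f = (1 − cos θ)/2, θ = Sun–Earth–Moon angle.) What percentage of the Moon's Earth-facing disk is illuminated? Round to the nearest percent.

The Moon has covered 9/29.531 of its cycle, so θ ≈ 360° × 9/29.531 = 109.7°.
cos 109.7° = (-0.337), so f = (1 − (-0.337))/2 = 0.669, so 67%.

67%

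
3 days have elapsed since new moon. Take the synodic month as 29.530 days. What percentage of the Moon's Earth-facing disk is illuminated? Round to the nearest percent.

Phase angle: θ = 360°·(3 d)/(29.530 d) = 36.6°.
Illuminated fraction = (1 − cos 36.6°)/2 = (1 − 0.803)/2 ≈ 0.098, so 10%.

10%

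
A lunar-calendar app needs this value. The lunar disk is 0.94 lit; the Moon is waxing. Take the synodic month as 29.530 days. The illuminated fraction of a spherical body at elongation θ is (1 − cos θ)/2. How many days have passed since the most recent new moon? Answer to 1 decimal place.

cos θ = 1 − 2f = -0.880, giving a principal value of 151.6°.
Waxing ⇒ before full, so θ = 151.6°.
At 360°/29.530 d per day, 151.6° corresponds to 12.44 days.

12.4 days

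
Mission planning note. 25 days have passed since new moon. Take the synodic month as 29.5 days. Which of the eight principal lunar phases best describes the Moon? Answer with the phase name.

At 25/29.5 of the cycle, θ ≈ 305° — the waning crescent range.

waning crescent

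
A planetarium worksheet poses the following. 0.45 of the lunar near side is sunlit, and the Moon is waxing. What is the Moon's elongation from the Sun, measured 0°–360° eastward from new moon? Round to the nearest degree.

From f = (1 − cos θ)/2: cos θ = 1 − 2×0.45 = 0.100; arccos → 84.3°.
Waxing ⇒ before full, so θ = 84.3°.

84°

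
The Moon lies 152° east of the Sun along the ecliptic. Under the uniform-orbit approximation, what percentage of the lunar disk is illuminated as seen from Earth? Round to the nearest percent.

f = (1 − cos 152°)/2 = (1 − (-0.883))/2 ≈ 0.941, i.e. 94%.

94%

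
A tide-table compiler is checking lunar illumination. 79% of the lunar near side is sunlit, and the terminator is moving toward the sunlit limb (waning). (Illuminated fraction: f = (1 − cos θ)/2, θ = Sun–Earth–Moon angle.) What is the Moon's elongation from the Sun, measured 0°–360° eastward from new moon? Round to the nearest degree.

Invert f = (1 − cos θ)/2 to get cos θ = 1 − 2(0.79) = -0.580, hence θ₀ = arccos -0.580 = 125.5°.
A waning Moon lies in 180°–360°, so θ = 360° − 125.5° = 234.5°.

235°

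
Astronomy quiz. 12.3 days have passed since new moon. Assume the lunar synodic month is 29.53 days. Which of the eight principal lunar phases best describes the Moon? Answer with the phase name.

waxing gibbous

θ ≈ 360° × 12.3/29.53 = 150°, which falls in the waxing gibbous sector.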